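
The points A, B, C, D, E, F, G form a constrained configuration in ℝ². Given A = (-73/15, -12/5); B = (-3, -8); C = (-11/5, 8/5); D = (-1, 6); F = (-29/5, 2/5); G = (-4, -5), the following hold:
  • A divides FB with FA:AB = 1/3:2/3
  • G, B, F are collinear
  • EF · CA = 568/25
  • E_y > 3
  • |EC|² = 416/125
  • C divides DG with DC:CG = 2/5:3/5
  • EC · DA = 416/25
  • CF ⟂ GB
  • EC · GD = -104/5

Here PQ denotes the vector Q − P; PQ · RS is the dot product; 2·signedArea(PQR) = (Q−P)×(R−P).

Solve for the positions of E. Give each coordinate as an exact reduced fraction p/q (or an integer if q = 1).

1. E_x = -43/25  [EC · DA = 416/25 ∩ EF · CA = 568/25]
2. E_y = 84/25  [EC · DA = 416/25 ∩ EF · CA = 568/25]
   → E = (-43/25, 84/25)

E = (-43/25, 84/25)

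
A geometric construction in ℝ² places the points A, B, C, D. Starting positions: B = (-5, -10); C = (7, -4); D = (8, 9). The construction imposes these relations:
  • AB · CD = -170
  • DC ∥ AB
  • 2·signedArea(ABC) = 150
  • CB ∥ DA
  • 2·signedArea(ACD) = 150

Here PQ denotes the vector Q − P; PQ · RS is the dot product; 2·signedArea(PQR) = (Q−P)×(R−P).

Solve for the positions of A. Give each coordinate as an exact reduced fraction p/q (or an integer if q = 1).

1. A_x = -4  [DC ∥ AB ∩ CB ∥ DA]
2. A_y = 3  [DC ∥ AB ∩ CB ∥ DA]
   → A = (-4, 3)

A = (-4, 3)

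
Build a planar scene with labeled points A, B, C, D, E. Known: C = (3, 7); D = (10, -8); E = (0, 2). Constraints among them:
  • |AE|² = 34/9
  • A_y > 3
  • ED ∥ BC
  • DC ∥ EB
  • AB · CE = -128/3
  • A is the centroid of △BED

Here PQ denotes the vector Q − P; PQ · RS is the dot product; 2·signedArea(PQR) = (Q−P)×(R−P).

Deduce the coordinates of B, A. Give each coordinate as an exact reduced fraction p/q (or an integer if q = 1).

A = (1, 11/3)
B = (-7, 17)

1. B_x = -7  [ED ∥ BC ∩ DC ∥ EB]
2. B_y = 17  [ED ∥ BC ∩ DC ∥ EB]
   → B = (-7, 17)
3. A_x = 1  [A is the centroid of △BED]
4. A_y = 11/3  [A is the centroid of △BED]
   → A = (1, 11/3)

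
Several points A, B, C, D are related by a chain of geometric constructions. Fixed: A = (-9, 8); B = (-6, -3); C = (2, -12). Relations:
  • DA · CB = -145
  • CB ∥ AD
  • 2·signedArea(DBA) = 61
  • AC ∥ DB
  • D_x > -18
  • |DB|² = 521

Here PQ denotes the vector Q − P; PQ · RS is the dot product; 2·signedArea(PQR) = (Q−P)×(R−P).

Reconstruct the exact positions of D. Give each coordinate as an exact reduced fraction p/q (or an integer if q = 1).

1. D_x = -17  [AC ∥ DB ∩ CB ∥ AD]
2. D_y = 17  [AC ∥ DB ∩ CB ∥ AD]
   → D = (-17, 17)

D = (-17, 17)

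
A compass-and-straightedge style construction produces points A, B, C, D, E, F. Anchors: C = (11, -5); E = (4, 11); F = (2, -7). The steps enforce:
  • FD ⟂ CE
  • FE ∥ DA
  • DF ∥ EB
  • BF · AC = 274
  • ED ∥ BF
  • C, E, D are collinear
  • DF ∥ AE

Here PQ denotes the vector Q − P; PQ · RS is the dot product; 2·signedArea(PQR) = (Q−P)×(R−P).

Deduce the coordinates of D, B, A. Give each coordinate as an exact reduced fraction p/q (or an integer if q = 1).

1. D_x = 3138/305  [C, E, D are collinear ∩ FD ⟂ CE]
2. D_y = -1029/305  [C, E, D are collinear ∩ FD ⟂ CE]
   → D = (3138/305, -1029/305)
3. B_x = -1308/305  [ED ∥ BF ∩ DF ∥ EB]
4. B_y = 2249/305  [ED ∥ BF ∩ DF ∥ EB]
   → B = (-1308/305, 2249/305)
5. A_x = 3748/305  [DF ∥ AE ∩ FE ∥ DA]
6. A_y = 4461/305  [DF ∥ AE ∩ FE ∥ DA]
   → A = (3748/305, 4461/305)

A = (3748/305, 4461/305)
B = (-1308/305, 2249/305)
D = (3138/305, -1029/305)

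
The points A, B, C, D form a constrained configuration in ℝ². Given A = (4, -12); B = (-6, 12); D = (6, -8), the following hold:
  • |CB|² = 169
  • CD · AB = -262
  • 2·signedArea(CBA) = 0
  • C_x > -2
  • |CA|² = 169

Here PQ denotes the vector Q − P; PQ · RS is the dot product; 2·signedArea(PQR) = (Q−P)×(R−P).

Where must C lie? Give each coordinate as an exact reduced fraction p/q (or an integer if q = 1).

1. C_x = -1  [2·signedArea(CBA) = 0 ∩ CD · AB = -262]
2. C_y = 0  [2·signedArea(CBA) = 0 ∩ CD · AB = -262]
   → C = (-1, 0)

C = (-1, 0)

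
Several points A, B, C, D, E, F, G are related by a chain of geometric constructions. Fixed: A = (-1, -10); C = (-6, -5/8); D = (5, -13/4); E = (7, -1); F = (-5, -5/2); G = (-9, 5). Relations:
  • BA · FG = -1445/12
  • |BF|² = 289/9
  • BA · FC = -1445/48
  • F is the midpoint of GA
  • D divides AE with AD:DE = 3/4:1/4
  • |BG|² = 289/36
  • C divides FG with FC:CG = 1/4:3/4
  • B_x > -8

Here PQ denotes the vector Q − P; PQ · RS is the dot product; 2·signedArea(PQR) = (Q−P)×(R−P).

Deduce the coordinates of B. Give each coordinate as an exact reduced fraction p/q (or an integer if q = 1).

B = (-23/3, 5/2)

1. B_x = -23/3  [line 1·x + -15/8·y + 593/48 = 0 ∩ |BF|² = 289/9]
2. B_y = 5/2  [line 1·x + -15/8·y + 593/48 = 0 ∩ |BF|² = 289/9]
   → B = (-23/3, 5/2)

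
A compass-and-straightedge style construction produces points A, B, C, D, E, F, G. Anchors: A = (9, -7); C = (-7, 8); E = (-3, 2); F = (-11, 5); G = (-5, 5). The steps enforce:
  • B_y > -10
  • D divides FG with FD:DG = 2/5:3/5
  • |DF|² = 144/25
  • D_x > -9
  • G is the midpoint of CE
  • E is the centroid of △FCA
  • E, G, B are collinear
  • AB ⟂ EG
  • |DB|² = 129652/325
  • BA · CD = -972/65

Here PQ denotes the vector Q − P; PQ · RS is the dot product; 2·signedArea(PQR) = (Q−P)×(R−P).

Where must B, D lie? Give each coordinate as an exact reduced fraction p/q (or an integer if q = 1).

B = (63/13, -127/13)
D = (-43/5, 5)

1. B_x = 63/13  [E, G, B are collinear ∩ AB ⟂ EG]
2. B_y = -127/13  [E, G, B are collinear ∩ AB ⟂ EG]
   → B = (63/13, -127/13)
3. D_x = -43/5  [D divides FG with FD:DG = 2/5:3/5]
4. D_y = 5  [D divides FG with FD:DG = 2/5:3/5]
   → D = (-43/5, 5)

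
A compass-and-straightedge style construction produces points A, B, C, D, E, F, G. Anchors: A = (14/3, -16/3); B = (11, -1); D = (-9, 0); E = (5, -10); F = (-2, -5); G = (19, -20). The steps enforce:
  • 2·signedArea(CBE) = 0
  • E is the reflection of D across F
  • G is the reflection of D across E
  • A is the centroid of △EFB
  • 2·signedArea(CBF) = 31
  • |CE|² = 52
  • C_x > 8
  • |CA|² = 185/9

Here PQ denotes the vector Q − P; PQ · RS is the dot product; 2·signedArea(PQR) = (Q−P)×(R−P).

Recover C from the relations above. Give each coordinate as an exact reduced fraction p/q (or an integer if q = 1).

C = (9, -4)

1. C_x = 9  [2·signedArea(CBE) = 0 ∩ 2·signedArea(CBF) = 31]
2. C_y = -4  [2·signedArea(CBE) = 0 ∩ 2·signedArea(CBF) = 31]
   → C = (9, -4)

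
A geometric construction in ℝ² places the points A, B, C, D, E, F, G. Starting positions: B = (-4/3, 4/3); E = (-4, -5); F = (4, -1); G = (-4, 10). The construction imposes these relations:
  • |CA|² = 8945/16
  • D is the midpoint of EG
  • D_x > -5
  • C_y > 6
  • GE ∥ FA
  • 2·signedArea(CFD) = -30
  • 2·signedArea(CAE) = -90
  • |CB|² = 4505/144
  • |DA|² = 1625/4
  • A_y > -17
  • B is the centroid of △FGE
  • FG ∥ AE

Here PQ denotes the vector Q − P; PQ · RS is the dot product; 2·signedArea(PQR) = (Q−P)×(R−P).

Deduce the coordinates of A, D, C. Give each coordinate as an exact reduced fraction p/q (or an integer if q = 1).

1. A_x = 4  [FG ∥ AE ∩ GE ∥ FA]
2. A_y = -16  [FG ∥ AE ∩ GE ∥ FA]
   → A = (4, -16)
3. D_x = -4  [D is the midpoint of EG]
4. D_y = 5/2  [D is the midpoint of EG]
   → D = (-4, 5/2)
5. C_x = -4  [2·signedArea(CAE) = -90 ∩ 2·signedArea(CFD) = -30]
6. C_y = 25/4  [2·signedArea(CAE) = -90 ∩ 2·signedArea(CFD) = -30]
   → C = (-4, 25/4)

A = (4, -16)
C = (-4, 25/4)
D = (-4, 5/2)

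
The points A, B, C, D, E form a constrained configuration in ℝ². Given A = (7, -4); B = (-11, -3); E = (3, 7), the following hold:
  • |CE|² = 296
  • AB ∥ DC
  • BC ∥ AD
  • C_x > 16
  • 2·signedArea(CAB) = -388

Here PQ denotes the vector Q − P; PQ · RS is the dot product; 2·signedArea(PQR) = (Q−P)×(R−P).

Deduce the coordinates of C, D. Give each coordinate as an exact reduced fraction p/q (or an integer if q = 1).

C = (17, 17)
D = (35, 16)

1. C_x = 17  [line -1·x + -18·y + 323 = 0 ∩ |CE|² = 296]
2. C_y = 17  [line -1·x + -18·y + 323 = 0 ∩ |CE|² = 296]
   → C = (17, 17)
3. D_x = 35  [AB ∥ DC ∩ BC ∥ AD]
4. D_y = 16  [AB ∥ DC ∩ BC ∥ AD]
   → D = (35, 16)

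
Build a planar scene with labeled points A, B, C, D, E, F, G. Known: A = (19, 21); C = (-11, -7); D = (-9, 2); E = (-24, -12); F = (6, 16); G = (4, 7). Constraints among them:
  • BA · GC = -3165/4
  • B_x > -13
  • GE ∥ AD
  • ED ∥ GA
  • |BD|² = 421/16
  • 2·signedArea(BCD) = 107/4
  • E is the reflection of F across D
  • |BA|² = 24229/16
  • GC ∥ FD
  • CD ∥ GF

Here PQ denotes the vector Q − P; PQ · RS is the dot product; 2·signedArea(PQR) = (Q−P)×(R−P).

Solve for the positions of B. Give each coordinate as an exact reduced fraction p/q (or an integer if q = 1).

1. B_x = -51/4  [2·signedArea(BCD) = 107/4 ∩ BA · GC = -3165/4]
2. B_y = -3/2  [2·signedArea(BCD) = 107/4 ∩ BA · GC = -3165/4]
   → B = (-51/4, -3/2)

B = (-51/4, -3/2)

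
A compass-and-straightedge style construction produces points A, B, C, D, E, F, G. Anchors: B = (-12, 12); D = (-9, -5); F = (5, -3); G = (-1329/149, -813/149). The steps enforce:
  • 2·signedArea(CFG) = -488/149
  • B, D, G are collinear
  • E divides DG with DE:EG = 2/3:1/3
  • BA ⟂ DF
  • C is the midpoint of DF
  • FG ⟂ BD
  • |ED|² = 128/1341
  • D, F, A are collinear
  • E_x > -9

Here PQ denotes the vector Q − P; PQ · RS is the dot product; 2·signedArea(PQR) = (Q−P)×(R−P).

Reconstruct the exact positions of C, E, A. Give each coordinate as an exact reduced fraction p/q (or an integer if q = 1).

1. C_x = -2  [C is the midpoint of DF]
2. C_y = -4  [C is the midpoint of DF]
   → C = (-2, -4)
3. E_x = -1333/149  [E divides DG with DE:EG = 2/3:1/3]
4. E_y = -2371/447  [E divides DG with DE:EG = 2/3:1/3]
   → E = (-1333/149, -2371/447)
5. A_x = -239/25  [D, F, A are collinear ∩ BA ⟂ DF]
6. A_y = -127/25  [D, F, A are collinear ∩ BA ⟂ DF]
   → A = (-239/25, -127/25)

A = (-239/25, -127/25)
C = (-2, -4)
E = (-1333/149, -2371/447)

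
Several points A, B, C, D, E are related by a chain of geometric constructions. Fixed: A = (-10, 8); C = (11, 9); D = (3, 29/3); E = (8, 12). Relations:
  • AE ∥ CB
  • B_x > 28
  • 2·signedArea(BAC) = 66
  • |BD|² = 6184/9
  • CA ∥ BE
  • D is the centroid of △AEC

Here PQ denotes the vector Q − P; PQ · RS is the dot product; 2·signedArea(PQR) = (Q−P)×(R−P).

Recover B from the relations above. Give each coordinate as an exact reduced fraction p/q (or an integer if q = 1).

1. B_x = 29  [CA ∥ BE ∩ AE ∥ CB]
2. B_y = 13  [CA ∥ BE ∩ AE ∥ CB]
   → B = (29, 13)

B = (29, 13)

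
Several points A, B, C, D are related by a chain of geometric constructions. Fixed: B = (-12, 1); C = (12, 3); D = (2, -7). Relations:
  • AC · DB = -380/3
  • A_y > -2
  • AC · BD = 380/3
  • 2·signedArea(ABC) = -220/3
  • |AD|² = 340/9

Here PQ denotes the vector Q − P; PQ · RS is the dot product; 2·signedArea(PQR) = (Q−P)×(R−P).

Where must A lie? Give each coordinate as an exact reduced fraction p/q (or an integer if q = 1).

1. A_x = 2/3  [2·signedArea(ABC) = -220/3 ∩ AC · DB = -380/3]
2. A_y = -1  [2·signedArea(ABC) = -220/3 ∩ AC · DB = -380/3]
   → A = (2/3, -1)

A = (2/3, -1)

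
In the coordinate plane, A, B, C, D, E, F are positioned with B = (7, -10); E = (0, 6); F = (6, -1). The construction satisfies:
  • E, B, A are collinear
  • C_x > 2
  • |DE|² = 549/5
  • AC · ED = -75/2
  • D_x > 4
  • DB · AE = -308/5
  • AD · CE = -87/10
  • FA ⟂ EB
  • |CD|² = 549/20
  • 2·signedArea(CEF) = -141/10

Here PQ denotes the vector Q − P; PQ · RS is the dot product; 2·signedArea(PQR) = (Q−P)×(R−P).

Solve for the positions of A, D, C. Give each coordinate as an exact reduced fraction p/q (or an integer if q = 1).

A = (1078/305, -634/305)
C = (21/10, 6/5)
D = (21/5, -18/5)

1. A_x = 1078/305  [E, B, A are collinear ∩ FA ⟂ EB]
2. A_y = -634/305  [E, B, A are collinear ∩ FA ⟂ EB]
   → A = (1078/305, -634/305)
3. D_x = 21/5  [line 1078/305·x + -2464/305·y + -13398/305 = 0 ∩ |DE|² = 549/5]
4. D_y = -18/5  [line 1078/305·x + -2464/305·y + -13398/305 = 0 ∩ |DE|² = 549/5]
   → D = (21/5, -18/5)
5. C_x = 21/10  [2·signedArea(CEF) = -141/10 ∩ AC · ED = -75/2]
6. C_y = 6/5  [2·signedArea(CEF) = -141/10 ∩ AC · ED = -75/2]
   → C = (21/10, 6/5)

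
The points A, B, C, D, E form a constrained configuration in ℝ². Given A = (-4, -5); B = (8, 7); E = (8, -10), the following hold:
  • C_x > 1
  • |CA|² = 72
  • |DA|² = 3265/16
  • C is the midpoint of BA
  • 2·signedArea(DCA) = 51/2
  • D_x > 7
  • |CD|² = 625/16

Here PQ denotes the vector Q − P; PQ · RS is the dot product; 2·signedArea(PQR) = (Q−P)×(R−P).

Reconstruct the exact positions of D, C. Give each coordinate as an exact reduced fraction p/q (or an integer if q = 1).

1. C_x = 2  [C is the midpoint of BA]
2. C_y = 1  [C is the midpoint of BA]
   → C = (2, 1)
3. D_x = 8  [line 6·x + -6·y + -63/2 = 0 ∩ |DA|² = 3265/16]
4. D_y = 11/4  [line 6·x + -6·y + -63/2 = 0 ∩ |DA|² = 3265/16]
   → D = (8, 11/4)

C = (2, 1)
D = (8, 11/4)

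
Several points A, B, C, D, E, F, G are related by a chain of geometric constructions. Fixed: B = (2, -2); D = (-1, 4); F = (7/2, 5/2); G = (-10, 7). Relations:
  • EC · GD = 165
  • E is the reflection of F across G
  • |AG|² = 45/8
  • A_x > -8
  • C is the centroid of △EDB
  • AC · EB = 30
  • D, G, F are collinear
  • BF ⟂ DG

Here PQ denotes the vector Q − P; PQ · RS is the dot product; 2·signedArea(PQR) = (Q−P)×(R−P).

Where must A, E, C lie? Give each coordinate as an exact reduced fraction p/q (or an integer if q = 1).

A = (-31/4, 25/4)
C = (-15/2, 9/2)
E = (-47/2, 23/2)

1. E_x = -47/2  [E is the reflection of F across G]
2. E_y = 23/2  [E is the reflection of F across G]
   → E = (-47/2, 23/2)
3. C_x = -15/2  [C is the centroid of △EDB]
4. C_y = 9/2  [C is the centroid of △EDB]
   → C = (-15/2, 9/2)
5. A_x = -31/4  [line -51/2·x + 27/2·y + -282 = 0 ∩ |AG|² = 45/8]
6. A_y = 25/4  [line -51/2·x + 27/2·y + -282 = 0 ∩ |AG|² = 45/8]
   → A = (-31/4, 25/4)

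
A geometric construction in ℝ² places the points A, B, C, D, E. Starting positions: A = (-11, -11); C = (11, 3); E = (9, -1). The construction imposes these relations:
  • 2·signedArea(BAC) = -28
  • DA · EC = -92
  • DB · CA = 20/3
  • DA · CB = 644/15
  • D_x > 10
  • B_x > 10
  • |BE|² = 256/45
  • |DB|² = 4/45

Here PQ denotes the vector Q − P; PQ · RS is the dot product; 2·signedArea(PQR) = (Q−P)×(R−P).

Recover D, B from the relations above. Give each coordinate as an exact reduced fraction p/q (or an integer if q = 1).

B = (151/15, 17/15)
D = (51/5, 7/5)

1. B_x = 151/15  [line -14·x + 22·y + 116 = 0 ∩ |BE|² = 256/45]
2. B_y = 17/15  [line -14·x + 22·y + 116 = 0 ∩ |BE|² = 256/45]
   → B = (151/15, 17/15)
3. D_x = 51/5  [DA · EC = -92 ∩ DB · CA = 20/3]
4. D_y = 7/5  [DA · EC = -92 ∩ DB · CA = 20/3]
   → D = (51/5, 7/5)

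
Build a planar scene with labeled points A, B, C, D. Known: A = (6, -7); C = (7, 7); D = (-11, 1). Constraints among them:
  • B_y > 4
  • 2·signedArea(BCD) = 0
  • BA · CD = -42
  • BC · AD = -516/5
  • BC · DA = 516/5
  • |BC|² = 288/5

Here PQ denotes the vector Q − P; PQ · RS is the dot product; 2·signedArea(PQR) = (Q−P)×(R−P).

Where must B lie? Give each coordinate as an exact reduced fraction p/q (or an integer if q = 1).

1. B_x = -1/5  [2·signedArea(BCD) = 0 ∩ BC · AD = -516/5]
2. B_y = 23/5  [2·signedArea(BCD) = 0 ∩ BC · AD = -516/5]
   → B = (-1/5, 23/5)

B = (-1/5, 23/5)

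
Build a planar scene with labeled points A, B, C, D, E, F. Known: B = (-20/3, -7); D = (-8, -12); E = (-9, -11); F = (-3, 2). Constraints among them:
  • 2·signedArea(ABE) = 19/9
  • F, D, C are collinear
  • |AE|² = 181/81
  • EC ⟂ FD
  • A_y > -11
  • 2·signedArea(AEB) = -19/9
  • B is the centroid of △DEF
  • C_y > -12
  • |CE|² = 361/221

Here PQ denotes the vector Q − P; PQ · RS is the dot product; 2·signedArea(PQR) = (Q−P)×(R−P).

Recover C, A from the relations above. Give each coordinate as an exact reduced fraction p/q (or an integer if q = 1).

1. C_x = -1723/221  [F, D, C are collinear ∩ EC ⟂ FD]
2. C_y = -2526/221  [F, D, C are collinear ∩ EC ⟂ FD]
   → C = (-1723/221, -2526/221)
3. A_x = -71/9  [line 4·x + -7/3·y + 74/9 = 0 ∩ |AE|² = 181/81]
4. A_y = -10  [line 4·x + -7/3·y + 74/9 = 0 ∩ |AE|² = 181/81]
   → A = (-71/9, -10)

A = (-71/9, -10)
C = (-1723/221, -2526/221)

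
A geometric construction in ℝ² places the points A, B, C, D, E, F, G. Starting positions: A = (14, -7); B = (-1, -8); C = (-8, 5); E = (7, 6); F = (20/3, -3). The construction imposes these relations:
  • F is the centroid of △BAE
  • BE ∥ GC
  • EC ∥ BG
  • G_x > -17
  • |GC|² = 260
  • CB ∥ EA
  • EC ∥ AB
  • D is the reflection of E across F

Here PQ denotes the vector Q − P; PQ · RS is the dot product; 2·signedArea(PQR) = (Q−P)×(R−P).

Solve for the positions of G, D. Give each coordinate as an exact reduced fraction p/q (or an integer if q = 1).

D = (19/3, -12)
G = (-16, -9)

1. G_x = -16  [BE ∥ GC ∩ EC ∥ BG]
2. G_y = -9  [BE ∥ GC ∩ EC ∥ BG]
   → G = (-16, -9)
3. D_x = 19/3  [D is the reflection of E across F]
4. D_y = -12  [D is the reflection of E across F]
   → D = (19/3, -12)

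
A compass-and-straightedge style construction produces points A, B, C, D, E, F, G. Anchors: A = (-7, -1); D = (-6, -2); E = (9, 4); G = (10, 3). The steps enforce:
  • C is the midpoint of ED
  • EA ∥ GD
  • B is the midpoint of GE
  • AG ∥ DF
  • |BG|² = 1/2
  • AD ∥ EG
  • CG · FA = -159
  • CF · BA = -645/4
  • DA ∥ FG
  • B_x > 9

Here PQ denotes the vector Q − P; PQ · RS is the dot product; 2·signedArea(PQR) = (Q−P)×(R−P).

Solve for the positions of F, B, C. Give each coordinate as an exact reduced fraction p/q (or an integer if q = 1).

B = (19/2, 7/2)
C = (3/2, 1)
F = (11, 2)

1. F_x = 11  [DA ∥ FG ∩ AG ∥ DF]
2. F_y = 2  [DA ∥ FG ∩ AG ∥ DF]
   → F = (11, 2)
3. B_x = 19/2  [B is the midpoint of GE]
4. B_y = 7/2  [B is the midpoint of GE]
   → B = (19/2, 7/2)
5. C_x = 3/2  [C is the midpoint of ED]
6. C_y = 1  [C is the midpoint of ED]
   → C = (3/2, 1)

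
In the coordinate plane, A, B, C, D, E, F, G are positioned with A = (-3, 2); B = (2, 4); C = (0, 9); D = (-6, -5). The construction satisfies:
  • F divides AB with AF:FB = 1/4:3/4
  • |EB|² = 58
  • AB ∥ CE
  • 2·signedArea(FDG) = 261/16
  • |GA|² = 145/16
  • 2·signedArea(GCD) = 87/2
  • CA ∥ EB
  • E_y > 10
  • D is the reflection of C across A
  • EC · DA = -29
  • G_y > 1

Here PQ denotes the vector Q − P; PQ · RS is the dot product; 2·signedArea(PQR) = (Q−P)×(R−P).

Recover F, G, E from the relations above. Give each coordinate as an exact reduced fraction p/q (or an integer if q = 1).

1. F_x = -7/4  [F divides AB with AF:FB = 1/4:3/4]
2. F_y = 5/2  [F divides AB with AF:FB = 1/4:3/4]
   → F = (-7/4, 5/2)
3. G_x = 0  [2·signedArea(GCD) = 87/2 ∩ 2·signedArea(FDG) = 261/16]
4. G_y = 7/4  [2·signedArea(GCD) = 87/2 ∩ 2·signedArea(FDG) = 261/16]
   → G = (0, 7/4)
5. E_x = 5  [CA ∥ EB ∩ AB ∥ CE]
6. E_y = 11  [CA ∥ EB ∩ AB ∥ CE]
   → E = (5, 11)

E = (5, 11)
F = (-7/4, 5/2)
G = (0, 7/4)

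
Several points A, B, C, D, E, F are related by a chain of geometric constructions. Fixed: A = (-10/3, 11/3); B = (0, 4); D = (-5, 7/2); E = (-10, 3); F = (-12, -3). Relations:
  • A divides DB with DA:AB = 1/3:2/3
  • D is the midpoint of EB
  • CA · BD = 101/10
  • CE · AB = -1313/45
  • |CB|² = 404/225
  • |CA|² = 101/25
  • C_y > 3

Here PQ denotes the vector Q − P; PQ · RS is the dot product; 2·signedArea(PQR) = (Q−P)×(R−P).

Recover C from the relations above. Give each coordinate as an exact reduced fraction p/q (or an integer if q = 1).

C = (-4/3, 58/15)

1. C_x = -4/3  [line -10/3·x + -1/3·y + -142/45 = 0 ∩ |CB|² = 404/225]
2. C_y = 58/15  [line -10/3·x + -1/3·y + -142/45 = 0 ∩ |CB|² = 404/225]
   → C = (-4/3, 58/15)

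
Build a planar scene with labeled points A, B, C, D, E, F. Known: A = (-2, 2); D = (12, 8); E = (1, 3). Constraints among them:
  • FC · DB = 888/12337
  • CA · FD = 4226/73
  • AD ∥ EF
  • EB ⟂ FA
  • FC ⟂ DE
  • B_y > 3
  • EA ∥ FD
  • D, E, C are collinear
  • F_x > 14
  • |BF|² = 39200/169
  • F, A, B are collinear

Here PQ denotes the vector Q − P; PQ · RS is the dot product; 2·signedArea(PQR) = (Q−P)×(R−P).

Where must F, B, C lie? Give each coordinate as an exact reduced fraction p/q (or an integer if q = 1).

B = (155/169, 541/169)
C = (1085/73, 679/73)
F = (15, 9)

1. F_x = 15  [EA ∥ FD ∩ AD ∥ EF]
2. F_y = 9  [EA ∥ FD ∩ AD ∥ EF]
   → F = (15, 9)
3. B_x = 155/169  [F, A, B are collinear ∩ EB ⟂ FA]
4. B_y = 541/169  [F, A, B are collinear ∩ EB ⟂ FA]
   → B = (155/169, 541/169)
5. C_x = 1085/73  [D, E, C are collinear ∩ FC ⟂ DE]
6. C_y = 679/73  [D, E, C are collinear ∩ FC ⟂ DE]
   → C = (1085/73, 679/73)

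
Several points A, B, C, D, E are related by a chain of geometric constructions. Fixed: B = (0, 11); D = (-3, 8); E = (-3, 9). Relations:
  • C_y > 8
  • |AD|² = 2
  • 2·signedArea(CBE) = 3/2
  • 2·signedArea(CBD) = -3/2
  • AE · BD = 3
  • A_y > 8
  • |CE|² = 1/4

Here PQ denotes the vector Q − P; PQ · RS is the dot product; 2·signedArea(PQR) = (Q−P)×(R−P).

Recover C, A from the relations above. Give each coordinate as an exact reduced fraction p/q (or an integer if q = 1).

1. C_x = -3  [2·signedArea(CBD) = -3/2 ∩ 2·signedArea(CBE) = 3/2]
2. C_y = 17/2  [2·signedArea(CBD) = -3/2 ∩ 2·signedArea(CBE) = 3/2]
   → C = (-3, 17/2)
3. A_x = -2  [line 3·x + 3·y + -21 = 0 ∩ |AD|² = 2]
4. A_y = 9  [line 3·x + 3·y + -21 = 0 ∩ |AD|² = 2]
   → A = (-2, 9)

A = (-2, 9)
C = (-3, 17/2)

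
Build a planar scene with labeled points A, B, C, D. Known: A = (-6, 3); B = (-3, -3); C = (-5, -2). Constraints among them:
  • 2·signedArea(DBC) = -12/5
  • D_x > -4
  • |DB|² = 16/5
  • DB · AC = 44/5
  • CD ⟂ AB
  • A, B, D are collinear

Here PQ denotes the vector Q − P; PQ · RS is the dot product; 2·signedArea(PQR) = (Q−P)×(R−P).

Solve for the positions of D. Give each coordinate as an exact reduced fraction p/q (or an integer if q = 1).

D = (-19/5, -7/5)

1. D_x = -19/5  [A, B, D are collinear ∩ CD ⟂ AB]
2. D_y = -7/5  [A, B, D are collinear ∩ CD ⟂ AB]
   → D = (-19/5, -7/5)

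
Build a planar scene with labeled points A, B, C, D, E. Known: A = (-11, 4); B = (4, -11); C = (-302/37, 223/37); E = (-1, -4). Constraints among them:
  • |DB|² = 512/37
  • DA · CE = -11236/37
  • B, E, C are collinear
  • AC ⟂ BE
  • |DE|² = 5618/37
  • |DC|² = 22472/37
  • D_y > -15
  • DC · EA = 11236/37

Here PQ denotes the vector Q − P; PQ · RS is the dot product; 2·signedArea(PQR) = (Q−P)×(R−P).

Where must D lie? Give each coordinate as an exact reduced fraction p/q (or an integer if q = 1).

D = (228/37, -519/37)

1. D_x = 228/37  [DA · CE = -11236/37 ∩ DC · EA = 11236/37]
2. D_y = -519/37  [DA · CE = -11236/37 ∩ DC · EA = 11236/37]
   → D = (228/37, -519/37)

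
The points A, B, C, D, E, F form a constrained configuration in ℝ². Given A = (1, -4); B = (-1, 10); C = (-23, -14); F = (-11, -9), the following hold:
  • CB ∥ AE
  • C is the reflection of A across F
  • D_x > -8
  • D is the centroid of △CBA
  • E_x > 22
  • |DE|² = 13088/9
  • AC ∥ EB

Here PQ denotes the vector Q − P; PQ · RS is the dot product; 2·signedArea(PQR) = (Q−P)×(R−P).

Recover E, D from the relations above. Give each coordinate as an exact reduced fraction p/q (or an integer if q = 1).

1. E_x = 23  [AC ∥ EB ∩ CB ∥ AE]
2. E_y = 20  [AC ∥ EB ∩ CB ∥ AE]
   → E = (23, 20)
3. D_x = -23/3  [D is the centroid of △CBA]
4. D_y = -8/3  [D is the centroid of △CBA]
   → D = (-23/3, -8/3)

D = (-23/3, -8/3)
E = (23, 20)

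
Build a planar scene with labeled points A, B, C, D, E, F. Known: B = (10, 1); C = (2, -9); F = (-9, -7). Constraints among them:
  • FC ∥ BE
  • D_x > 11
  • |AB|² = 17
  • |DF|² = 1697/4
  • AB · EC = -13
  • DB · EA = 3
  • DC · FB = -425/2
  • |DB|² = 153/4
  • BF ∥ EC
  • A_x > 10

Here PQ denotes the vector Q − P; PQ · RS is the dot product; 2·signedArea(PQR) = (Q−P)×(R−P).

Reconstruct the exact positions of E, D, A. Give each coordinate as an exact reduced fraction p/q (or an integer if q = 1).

1. E_x = 21  [BF ∥ EC ∩ FC ∥ BE]
2. E_y = -1  [BF ∥ EC ∩ FC ∥ BE]
   → E = (21, -1)
3. D_x = 23/2  [line -19·x + -8·y + 357/2 = 0 ∩ |DB|² = 153/4]
4. D_y = -5  [line -19·x + -8·y + 357/2 = 0 ∩ |DB|² = 153/4]
   → D = (23/2, -5)
5. A_x = 11  [AB · EC = -13 ∩ DB · EA = 3]
6. A_y = -3  [AB · EC = -13 ∩ DB · EA = 3]
   → A = (11, -3)

A = (11, -3)
D = (23/2, -5)
E = (21, -1)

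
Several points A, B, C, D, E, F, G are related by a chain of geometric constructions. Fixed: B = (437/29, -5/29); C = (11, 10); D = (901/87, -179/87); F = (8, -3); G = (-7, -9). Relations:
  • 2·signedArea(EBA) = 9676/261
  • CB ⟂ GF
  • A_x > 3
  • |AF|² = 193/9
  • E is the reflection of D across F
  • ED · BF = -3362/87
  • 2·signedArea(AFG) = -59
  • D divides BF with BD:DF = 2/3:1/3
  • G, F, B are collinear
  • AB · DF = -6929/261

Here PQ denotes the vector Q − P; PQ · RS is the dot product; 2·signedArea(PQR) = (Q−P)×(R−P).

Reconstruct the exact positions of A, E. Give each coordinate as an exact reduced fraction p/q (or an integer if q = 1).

A = (4, -2/3)
E = (491/87, -343/87)

1. A_x = 4  [2·signedArea(AFG) = -59 ∩ AB · DF = -6929/261]
2. A_y = -2/3  [2·signedArea(AFG) = -59 ∩ AB · DF = -6929/261]
   → A = (4, -2/3)
3. E_x = 491/87  [E is the reflection of D across F]
4. E_y = -343/87  [E is the reflection of D across F]
   → E = (491/87, -343/87)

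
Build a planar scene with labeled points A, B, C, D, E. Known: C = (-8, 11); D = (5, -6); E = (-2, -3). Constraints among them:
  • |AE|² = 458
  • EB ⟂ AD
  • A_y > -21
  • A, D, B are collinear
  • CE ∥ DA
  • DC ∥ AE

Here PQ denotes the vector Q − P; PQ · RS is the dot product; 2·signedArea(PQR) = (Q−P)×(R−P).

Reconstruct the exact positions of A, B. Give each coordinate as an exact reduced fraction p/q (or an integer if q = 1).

A = (11, -20)
B = (82/29, -27/29)

1. A_x = 11  [DC ∥ AE ∩ CE ∥ DA]
2. A_y = -20  [DC ∥ AE ∩ CE ∥ DA]
   → A = (11, -20)
3. B_x = 82/29  [A, D, B are collinear ∩ EB ⟂ AD]
4. B_y = -27/29  [A, D, B are collinear ∩ EB ⟂ AD]
   → B = (82/29, -27/29)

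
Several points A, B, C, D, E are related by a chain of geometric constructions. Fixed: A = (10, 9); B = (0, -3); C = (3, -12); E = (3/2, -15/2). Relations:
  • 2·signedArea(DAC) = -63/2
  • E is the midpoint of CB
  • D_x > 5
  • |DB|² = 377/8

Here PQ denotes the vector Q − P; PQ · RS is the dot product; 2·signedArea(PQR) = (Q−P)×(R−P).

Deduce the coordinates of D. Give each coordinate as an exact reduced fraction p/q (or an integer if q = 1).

1. D_x = 23/4  [line 21·x + -7·y + -231/2 = 0 ∩ |DB|² = 377/8]
2. D_y = 3/4  [line 21·x + -7·y + -231/2 = 0 ∩ |DB|² = 377/8]
   → D = (23/4, 3/4)

D = (23/4, 3/4)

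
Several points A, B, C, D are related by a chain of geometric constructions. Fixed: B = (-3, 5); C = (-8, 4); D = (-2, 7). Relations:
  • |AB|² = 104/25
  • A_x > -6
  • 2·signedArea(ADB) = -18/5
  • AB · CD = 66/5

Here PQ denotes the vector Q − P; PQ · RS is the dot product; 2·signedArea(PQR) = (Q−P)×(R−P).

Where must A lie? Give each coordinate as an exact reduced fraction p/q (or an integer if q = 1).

1. A_x = -5  [AB · CD = 66/5 ∩ 2·signedArea(ADB) = -18/5]
2. A_y = 23/5  [AB · CD = 66/5 ∩ 2·signedArea(ADB) = -18/5]
   → A = (-5, 23/5)

A = (-5, 23/5)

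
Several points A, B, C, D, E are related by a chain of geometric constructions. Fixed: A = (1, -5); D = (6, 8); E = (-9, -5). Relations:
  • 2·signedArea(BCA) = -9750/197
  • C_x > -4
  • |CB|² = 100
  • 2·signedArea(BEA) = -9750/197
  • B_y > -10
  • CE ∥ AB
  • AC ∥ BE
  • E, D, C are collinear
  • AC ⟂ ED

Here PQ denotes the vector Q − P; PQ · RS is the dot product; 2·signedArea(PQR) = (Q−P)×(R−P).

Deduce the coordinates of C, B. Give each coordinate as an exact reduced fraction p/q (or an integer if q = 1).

B = (-928/197, -1960/197)
C = (-648/197, -10/197)

1. C_x = -648/197  [E, D, C are collinear ∩ AC ⟂ ED]
2. C_y = -10/197  [E, D, C are collinear ∩ AC ⟂ ED]
   → C = (-648/197, -10/197)
3. B_x = -928/197  [AC ∥ BE ∩ CE ∥ AB]
4. B_y = -1960/197  [AC ∥ BE ∩ CE ∥ AB]
   → B = (-928/197, -1960/197)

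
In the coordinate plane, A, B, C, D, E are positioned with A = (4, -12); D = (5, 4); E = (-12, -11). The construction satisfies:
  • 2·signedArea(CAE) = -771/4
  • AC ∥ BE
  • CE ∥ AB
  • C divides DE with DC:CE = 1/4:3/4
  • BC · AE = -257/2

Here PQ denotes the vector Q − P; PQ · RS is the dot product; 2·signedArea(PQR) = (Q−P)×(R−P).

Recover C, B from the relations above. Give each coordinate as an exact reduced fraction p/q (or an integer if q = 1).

1. C_x = 3/4  [C divides DE with DC:CE = 1/4:3/4]
2. C_y = 1/4  [C divides DE with DC:CE = 1/4:3/4]
   → C = (3/4, 1/4)
3. B_x = -35/4  [AC ∥ BE ∩ CE ∥ AB]
4. B_y = -93/4  [AC ∥ BE ∩ CE ∥ AB]
   → B = (-35/4, -93/4)

B = (-35/4, -93/4)
C = (3/4, 1/4)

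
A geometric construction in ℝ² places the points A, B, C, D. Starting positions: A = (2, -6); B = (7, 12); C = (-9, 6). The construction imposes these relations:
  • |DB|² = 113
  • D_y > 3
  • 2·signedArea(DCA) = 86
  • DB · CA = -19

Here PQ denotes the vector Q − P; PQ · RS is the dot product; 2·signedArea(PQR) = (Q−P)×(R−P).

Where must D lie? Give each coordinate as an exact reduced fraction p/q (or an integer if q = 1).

D = (0, 4)

1. D_x = 0  [DB · CA = -19 ∩ 2·signedArea(DCA) = 86]
2. D_y = 4  [DB · CA = -19 ∩ 2·signedArea(DCA) = 86]
   → D = (0, 4)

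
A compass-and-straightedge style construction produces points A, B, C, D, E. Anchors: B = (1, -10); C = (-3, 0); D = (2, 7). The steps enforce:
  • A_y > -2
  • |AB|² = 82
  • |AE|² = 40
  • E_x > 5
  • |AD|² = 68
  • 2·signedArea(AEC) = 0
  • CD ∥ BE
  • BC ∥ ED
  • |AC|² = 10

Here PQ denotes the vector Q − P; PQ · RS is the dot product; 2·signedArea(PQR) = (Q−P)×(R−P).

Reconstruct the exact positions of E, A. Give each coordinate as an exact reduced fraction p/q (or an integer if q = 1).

1. E_x = 6  [BC ∥ ED ∩ CD ∥ BE]
2. E_y = -3  [BC ∥ ED ∩ CD ∥ BE]
   → E = (6, -3)
3. A_x = 0  [line -3·x + -9·y + -9 = 0 ∩ |AE|² = 40]
4. A_y = -1  [line -3·x + -9·y + -9 = 0 ∩ |AE|² = 40]
   → A = (0, -1)

A = (0, -1)
E = (6, -3)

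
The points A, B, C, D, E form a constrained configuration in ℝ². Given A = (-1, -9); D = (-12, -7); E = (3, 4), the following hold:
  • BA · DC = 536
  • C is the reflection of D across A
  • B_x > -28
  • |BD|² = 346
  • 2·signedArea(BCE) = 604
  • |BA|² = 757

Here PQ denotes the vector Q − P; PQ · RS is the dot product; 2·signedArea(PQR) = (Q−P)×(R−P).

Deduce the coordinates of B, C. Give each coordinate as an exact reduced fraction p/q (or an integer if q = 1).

B = (-27, -18)
C = (10, -11)

1. C_x = 10  [C is the reflection of D across A]
2. C_y = -11  [C is the reflection of D across A]
   → C = (10, -11)
3. B_x = -27  [2·signedArea(BCE) = 604 ∩ BA · DC = 536]
4. B_y = -18  [2·signedArea(BCE) = 604 ∩ BA · DC = 536]
   → B = (-27, -18)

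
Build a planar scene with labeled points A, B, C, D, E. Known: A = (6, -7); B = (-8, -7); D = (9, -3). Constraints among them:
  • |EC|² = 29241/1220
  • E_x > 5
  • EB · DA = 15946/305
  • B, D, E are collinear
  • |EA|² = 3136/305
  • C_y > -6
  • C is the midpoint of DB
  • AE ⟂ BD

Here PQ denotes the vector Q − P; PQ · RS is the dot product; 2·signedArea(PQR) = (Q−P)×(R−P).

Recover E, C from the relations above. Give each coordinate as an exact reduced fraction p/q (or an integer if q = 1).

C = (1/2, -5)
E = (1606/305, -1183/305)

1. E_x = 1606/305  [B, D, E are collinear ∩ AE ⟂ BD]
2. E_y = -1183/305  [B, D, E are collinear ∩ AE ⟂ BD]
   → E = (1606/305, -1183/305)
3. C_x = 1/2  [C is the midpoint of DB]
4. C_y = -5  [C is the midpoint of DB]
   → C = (1/2, -5)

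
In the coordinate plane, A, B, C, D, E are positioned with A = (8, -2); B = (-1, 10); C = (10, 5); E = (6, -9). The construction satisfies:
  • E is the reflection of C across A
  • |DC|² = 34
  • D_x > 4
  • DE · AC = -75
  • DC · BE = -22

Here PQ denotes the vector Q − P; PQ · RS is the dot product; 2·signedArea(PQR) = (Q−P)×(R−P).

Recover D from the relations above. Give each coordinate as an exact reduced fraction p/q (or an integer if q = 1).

D = (5, 2)

1. D_x = 5  [DE · AC = -75 ∩ DC · BE = -22]
2. D_y = 2  [DE · AC = -75 ∩ DC · BE = -22]
   → D = (5, 2)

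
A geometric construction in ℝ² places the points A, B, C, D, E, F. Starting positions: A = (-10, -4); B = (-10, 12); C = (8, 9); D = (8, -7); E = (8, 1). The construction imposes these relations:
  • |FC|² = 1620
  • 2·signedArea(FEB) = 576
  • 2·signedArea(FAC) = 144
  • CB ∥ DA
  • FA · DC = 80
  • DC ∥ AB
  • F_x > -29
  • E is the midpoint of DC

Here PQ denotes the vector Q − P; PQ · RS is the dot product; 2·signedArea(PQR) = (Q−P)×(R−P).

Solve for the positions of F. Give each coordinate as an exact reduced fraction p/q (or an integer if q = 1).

1. F_x = -28  [2·signedArea(FAC) = 144 ∩ 2·signedArea(FEB) = 576]
2. F_y = -9  [2·signedArea(FAC) = 144 ∩ 2·signedArea(FEB) = 576]
   → F = (-28, -9)

F = (-28, -9)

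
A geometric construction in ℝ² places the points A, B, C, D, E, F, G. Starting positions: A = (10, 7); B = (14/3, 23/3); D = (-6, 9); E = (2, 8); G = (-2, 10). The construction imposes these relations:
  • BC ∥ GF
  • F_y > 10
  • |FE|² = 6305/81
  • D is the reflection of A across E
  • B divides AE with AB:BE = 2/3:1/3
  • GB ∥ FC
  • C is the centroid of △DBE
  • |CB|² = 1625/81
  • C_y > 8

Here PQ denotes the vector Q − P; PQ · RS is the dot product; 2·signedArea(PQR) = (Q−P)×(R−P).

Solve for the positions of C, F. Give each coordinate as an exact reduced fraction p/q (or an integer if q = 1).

C = (2/9, 74/9)
F = (-58/9, 95/9)

1. C_x = 2/9  [C is the centroid of △DBE]
2. C_y = 74/9  [C is the centroid of △DBE]
   → C = (2/9, 74/9)
3. F_x = -58/9  [GB ∥ FC ∩ BC ∥ GF]
4. F_y = 95/9  [GB ∥ FC ∩ BC ∥ GF]
   → F = (-58/9, 95/9)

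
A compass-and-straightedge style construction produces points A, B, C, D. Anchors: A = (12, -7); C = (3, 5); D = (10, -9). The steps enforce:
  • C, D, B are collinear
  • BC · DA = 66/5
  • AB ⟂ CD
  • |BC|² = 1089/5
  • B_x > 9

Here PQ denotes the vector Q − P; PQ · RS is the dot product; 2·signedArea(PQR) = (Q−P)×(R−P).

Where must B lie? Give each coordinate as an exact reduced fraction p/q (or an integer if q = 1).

B = (48/5, -41/5)

1. B_x = 48/5  [C, D, B are collinear ∩ AB ⟂ CD]
2. B_y = -41/5  [C, D, B are collinear ∩ AB ⟂ CD]
   → B = (48/5, -41/5)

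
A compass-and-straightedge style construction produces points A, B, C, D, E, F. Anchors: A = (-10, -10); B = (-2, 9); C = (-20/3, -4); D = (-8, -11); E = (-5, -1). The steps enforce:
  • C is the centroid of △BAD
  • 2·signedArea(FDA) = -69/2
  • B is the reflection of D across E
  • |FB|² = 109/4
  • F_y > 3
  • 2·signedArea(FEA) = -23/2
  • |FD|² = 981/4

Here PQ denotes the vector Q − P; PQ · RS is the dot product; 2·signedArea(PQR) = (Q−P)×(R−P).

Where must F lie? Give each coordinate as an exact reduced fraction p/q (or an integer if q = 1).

F = (-7/2, 4)

1. F_x = -7/2  [2·signedArea(FDA) = -69/2 ∩ 2·signedArea(FEA) = -23/2]
2. F_y = 4  [2·signedArea(FDA) = -69/2 ∩ 2·signedArea(FEA) = -23/2]
   → F = (-7/2, 4)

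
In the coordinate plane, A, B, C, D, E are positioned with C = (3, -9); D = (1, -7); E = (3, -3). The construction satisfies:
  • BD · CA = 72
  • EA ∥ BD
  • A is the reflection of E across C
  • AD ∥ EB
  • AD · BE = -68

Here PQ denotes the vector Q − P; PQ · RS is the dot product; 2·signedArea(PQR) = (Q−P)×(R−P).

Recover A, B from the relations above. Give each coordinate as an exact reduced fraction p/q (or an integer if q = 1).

A = (3, -15)
B = (1, 5)

1. A_x = 3  [A is the reflection of E across C]
2. A_y = -15  [A is the reflection of E across C]
   → A = (3, -15)
3. B_x = 1  [EA ∥ BD ∩ AD ∥ EB]
4. B_y = 5  [EA ∥ BD ∩ AD ∥ EB]
   → B = (1, 5)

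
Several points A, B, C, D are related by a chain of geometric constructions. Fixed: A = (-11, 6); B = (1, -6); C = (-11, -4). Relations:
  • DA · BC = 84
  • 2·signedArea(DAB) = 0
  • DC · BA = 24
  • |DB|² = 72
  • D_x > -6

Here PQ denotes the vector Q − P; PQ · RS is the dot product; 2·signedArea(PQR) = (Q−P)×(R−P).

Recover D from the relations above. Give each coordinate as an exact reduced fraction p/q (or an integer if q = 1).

D = (-5, 0)

1. D_x = -5  [2·signedArea(DAB) = 0 ∩ DC · BA = 24]
2. D_y = 0  [2·signedArea(DAB) = 0 ∩ DC · BA = 24]
   → D = (-5, 0)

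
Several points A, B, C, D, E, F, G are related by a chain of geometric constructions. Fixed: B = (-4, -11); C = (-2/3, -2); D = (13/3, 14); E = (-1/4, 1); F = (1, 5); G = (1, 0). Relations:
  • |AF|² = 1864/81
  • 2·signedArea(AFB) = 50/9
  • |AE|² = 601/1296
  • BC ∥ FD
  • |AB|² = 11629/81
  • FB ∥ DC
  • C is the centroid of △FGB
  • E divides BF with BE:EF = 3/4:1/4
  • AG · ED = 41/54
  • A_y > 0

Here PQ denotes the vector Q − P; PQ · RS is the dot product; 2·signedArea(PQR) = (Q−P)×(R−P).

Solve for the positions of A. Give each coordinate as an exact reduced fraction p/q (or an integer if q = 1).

1. A_x = -1/9  [2·signedArea(AFB) = 50/9 ∩ AG · ED = 41/54]
2. A_y = 1/3  [2·signedArea(AFB) = 50/9 ∩ AG · ED = 41/54]
   → A = (-1/9, 1/3)

A = (-1/9, 1/3)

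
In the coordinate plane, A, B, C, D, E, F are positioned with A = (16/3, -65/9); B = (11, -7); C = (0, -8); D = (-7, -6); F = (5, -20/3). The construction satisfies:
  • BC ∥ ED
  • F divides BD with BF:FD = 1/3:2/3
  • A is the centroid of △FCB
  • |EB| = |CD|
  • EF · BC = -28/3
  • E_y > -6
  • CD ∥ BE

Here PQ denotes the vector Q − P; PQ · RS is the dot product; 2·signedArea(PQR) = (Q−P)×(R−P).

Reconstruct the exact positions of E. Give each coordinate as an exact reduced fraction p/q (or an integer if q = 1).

1. E_x = 4  [BC ∥ ED ∩ CD ∥ BE]
2. E_y = -5  [BC ∥ ED ∩ CD ∥ BE]
   → E = (4, -5)

E = (4, -5)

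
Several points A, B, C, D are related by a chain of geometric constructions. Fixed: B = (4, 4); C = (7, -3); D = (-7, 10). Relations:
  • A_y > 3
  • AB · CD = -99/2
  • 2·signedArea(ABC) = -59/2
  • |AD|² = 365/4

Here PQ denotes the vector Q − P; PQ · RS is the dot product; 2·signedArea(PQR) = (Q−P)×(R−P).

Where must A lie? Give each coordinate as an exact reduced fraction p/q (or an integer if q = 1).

1. A_x = 0  [2·signedArea(ABC) = -59/2 ∩ AB · CD = -99/2]
2. A_y = 7/2  [2·signedArea(ABC) = -59/2 ∩ AB · CD = -99/2]
   → A = (0, 7/2)

A = (0, 7/2)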